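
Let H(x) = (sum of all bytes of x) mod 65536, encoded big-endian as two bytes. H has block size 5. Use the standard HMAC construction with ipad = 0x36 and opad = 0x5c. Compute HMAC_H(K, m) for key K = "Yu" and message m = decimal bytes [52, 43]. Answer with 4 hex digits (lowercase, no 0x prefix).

Key "Yu" = 59 75 is 2 bytes ≤ B = 5; zero-pad to 5 bytes: K' = 59 75 00 00 00.
K' ⊕ ipad = 6f 43 36 36 36.  K' ⊕ opad = 05 29 5c 5c 5c.
Inner input = (K'⊕ipad) ∥ m = 6f 43 36 36 36 ∥ 34 2b.
Inner hash: sum = 111+67+54+54+54+52+43 = 435 → 01 b3.
Outer input = (K'⊕opad) ∥ inner = 05 29 5c 5c 5c ∥ 01 b3.
Outer hash (tag): sum = 5+41+92+92+92+1+179 = 502 → 01 f6.

01f6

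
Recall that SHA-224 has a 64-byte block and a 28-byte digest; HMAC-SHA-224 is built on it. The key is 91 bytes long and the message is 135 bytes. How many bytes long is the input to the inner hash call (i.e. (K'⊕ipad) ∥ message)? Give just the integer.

Key is 91 > 64 bytes, so it is hashed to 28 bytes then zero-padded to 64: |K'| = 64.
Inner input = (K'⊕ipad) ∥ m → 64 + 135 = 199 bytes.

199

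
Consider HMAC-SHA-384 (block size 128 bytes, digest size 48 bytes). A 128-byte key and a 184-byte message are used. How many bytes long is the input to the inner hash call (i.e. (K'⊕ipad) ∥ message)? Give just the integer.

Key is 128 ≤ 128 bytes, zero-padded: |K'| = 128.
Inner input = (K'⊕ipad) ∥ m → 128 + 184 = 312 bytes.

312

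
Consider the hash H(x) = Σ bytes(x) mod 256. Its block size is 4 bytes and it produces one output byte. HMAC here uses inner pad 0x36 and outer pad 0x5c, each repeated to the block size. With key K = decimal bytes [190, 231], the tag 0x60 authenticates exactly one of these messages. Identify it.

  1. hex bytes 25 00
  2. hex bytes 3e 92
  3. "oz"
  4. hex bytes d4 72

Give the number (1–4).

4

Key decimal bytes [190, 231] = be e7 is 2 bytes ≤ B = 4; zero-pad to 4 bytes: K' = be e7 00 00.
K' ⊕ ipad = 88 d1 36 36; K' ⊕ opad = e2 bb 5c 5c.
m1: inner = H(88 d1 36 36 25 00) = ea; tag = H(e2 bb 5c 5c ea) = 3f
m2: inner = H(88 d1 36 36 3e 92) = 95; tag = H(e2 bb 5c 5c 95) = ea
m3: inner = H(88 d1 36 36 6f 7a) = ae; tag = H(e2 bb 5c 5c ae) = 03
m4: inner = H(88 d1 36 36 d4 72) = 0b; tag = H(e2 bb 5c 5c 0b) = 60 ← matches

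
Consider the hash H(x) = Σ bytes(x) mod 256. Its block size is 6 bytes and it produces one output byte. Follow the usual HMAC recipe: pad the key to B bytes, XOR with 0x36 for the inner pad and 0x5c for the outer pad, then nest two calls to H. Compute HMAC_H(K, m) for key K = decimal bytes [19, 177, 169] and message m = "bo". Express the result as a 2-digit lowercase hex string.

03

Key decimal bytes [19, 177, 169] = 13 b1 a9 is 3 bytes ≤ B = 6; zero-pad to 6 bytes: K' = 13 b1 a9 00 00 00.
K' ⊕ ipad = 25 87 9f 36 36 36.  K' ⊕ opad = 4f ed f5 5c 5c 5c.
Inner input = (K'⊕ipad) ∥ m = 25 87 9f 36 36 36 ∥ 62 6f.
Inner hash: sum = 37+135+159+54+54+54+98+111 = 702; mod 256 = 190 → be.
Outer input = (K'⊕opad) ∥ inner = 4f ed f5 5c 5c 5c ∥ be.
Outer hash (tag): sum = 79+237+245+92+92+92+190 = 1027; mod 256 = 3 → 03.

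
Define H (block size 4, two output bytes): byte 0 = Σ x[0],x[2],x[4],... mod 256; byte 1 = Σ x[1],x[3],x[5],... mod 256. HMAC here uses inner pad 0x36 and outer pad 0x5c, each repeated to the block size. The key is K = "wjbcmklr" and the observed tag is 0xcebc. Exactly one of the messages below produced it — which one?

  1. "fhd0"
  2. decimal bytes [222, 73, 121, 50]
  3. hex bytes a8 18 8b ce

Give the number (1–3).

Key "wjbcmklr" = 77 6a 62 63 6d 6b 6c 72 is 8 bytes > B = 4, so hash it first: H(key) = b2 aa, then zero-pad to 4 bytes: K' = b2 aa 00 00.
K' ⊕ ipad = 84 9c 36 36; K' ⊕ opad = ee f6 5c 5c.
m1: inner = H(84 9c 36 36 66 68 64 30) = 84 6a; tag = H(ee f6 5c 5c 84 6a) = cebc ← matches
m2: inner = H(84 9c 36 36 de 49 79 32) = 11 4d; tag = H(ee f6 5c 5c 11 4d) = 5b9f
m3: inner = H(84 9c 36 36 a8 18 8b ce) = ed b8; tag = H(ee f6 5c 5c ed b8) = 370a

1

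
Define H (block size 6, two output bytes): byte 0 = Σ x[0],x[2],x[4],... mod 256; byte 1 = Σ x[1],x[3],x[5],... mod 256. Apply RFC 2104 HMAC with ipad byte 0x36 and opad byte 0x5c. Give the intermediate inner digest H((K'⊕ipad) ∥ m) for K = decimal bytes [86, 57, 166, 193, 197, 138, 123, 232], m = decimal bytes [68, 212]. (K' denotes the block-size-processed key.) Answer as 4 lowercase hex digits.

Key decimal bytes [86, 57, 166, 193, 197, 138, 123, 232] = 56 39 a6 c1 c5 8a 7b e8 is 8 bytes > B = 6, so hash it first: H(key) = 3c 6c, then zero-pad to 6 bytes: K' = 3c 6c 00 00 00 00.
K' ⊕ ipad = 0a 5a 36 36 36 36.
Inner input = 0a 5a 36 36 36 36 ∥ 44 d4.
Inner hash: even-index sum = 186 mod 256 = 186; odd-index sum = 410 mod 256 = 154 → ba 9a.

ba9a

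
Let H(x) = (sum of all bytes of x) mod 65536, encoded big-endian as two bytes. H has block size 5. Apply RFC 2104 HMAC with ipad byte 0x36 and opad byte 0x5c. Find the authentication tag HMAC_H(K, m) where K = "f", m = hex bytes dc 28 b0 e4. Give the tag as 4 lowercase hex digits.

Key "f" = 66 is 1 byte ≤ B = 5; zero-pad to 5 bytes: K' = 66 00 00 00 00.
K' ⊕ ipad = 50 36 36 36 36.  K' ⊕ opad = 3a 5c 5c 5c 5c.
Inner input = (K'⊕ipad) ∥ m = 50 36 36 36 36 ∥ dc 28 b0 e4.
Inner hash: sum = 80+54+54+54+54+220+40+176+228 = 960 → 03 c0.
Outer input = (K'⊕opad) ∥ inner = 3a 5c 5c 5c 5c ∥ 03 c0.
Outer hash (tag): sum = 58+92+92+92+92+3+192 = 621 → 02 6d.

026d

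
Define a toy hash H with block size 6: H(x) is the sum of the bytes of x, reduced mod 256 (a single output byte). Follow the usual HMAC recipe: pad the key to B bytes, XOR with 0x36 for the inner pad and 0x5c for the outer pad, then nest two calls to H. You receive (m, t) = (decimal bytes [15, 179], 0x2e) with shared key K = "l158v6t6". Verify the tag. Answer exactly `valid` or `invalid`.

valid

Key "l158v6t6" = 6c 31 35 38 76 36 74 36 is 8 bytes > B = 6, so hash it first: H(key) = 60, then zero-pad to 6 bytes: K' = 60 00 00 00 00 00.
K' ⊕ ipad = 56 36 36 36 36 36; K' ⊕ opad = 3c 5c 5c 5c 5c 5c.
Inner hash: sum = 86+54+54+54+54+54+15+179 = 550; mod 256 = 38 → 26.
Outer hash (recomputed tag): sum = 60+92+92+92+92+92+38 = 558; mod 256 = 46 → 2e.
Recomputed tag = 2e; claimed = 2e → match.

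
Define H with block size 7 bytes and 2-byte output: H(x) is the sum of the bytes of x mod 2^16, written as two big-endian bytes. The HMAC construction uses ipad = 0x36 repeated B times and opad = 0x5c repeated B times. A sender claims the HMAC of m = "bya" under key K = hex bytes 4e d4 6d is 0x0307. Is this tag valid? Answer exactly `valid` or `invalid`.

Key hex bytes 4e d4 6d is 3 bytes ≤ B = 7; zero-pad to 7 bytes: K' = 4e d4 6d 00 00 00 00.
K' ⊕ ipad = 78 e2 5b 36 36 36 36; K' ⊕ opad = 12 88 31 5c 5c 5c 5c.
Inner hash: sum = 120+226+91+54+54+54+54+98+121+97 = 969 → 03 c9.
Outer hash (recomputed tag): sum = 18+136+49+92+92+92+92+3+201 = 775 → 03 07.
Recomputed tag = 0307; claimed = 0307 → match.

valid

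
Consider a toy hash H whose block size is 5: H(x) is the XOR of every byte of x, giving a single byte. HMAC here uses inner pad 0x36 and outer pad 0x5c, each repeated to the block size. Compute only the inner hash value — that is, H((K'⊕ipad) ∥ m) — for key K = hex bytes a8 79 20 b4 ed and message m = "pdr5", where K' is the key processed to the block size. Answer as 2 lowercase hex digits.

cd

Key hex bytes a8 79 20 b4 ed is exactly B = 5 bytes: K' = a8 79 20 b4 ed.
K' ⊕ ipad = 9e 4f 16 82 db.
Inner input = 9e 4f 16 82 db ∥ 70 64 72 35.
Inner hash: XOR 9e⊕4f⊕16⊕82⊕db⊕70⊕64⊕72⊕35 = cd.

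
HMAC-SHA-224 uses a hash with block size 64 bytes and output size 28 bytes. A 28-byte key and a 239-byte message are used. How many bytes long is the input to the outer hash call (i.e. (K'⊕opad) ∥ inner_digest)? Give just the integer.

92

Key is 28 ≤ 64 bytes, zero-padded: |K'| = 64.
Outer input = (K'⊕opad) ∥ H(inner) → 64 + 28 = 92 bytes.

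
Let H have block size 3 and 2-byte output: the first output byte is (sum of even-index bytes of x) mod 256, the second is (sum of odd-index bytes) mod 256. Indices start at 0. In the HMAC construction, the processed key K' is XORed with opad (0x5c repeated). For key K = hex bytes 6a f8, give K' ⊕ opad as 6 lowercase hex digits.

36a45c

Key hex bytes 6a f8 is 2 bytes ≤ B = 3; zero-pad to 3 bytes: K' = 6a f8 00.
XOR each byte with 0x5c: 6a⊕5c=36, f8⊕5c=a4, 00⊕5c=5c.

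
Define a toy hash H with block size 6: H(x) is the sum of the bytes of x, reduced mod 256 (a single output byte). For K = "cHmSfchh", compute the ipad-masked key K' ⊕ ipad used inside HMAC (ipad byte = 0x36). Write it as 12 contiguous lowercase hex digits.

323636363636

Key "cHmSfchh" = 63 48 6d 53 66 63 68 68 is 8 bytes > B = 6, so hash it first: H(key) = 04, then zero-pad to 6 bytes: K' = 04 00 00 00 00 00.
XOR each byte with 0x36: 04⊕36=32, 00⊕36=36, 00⊕36=36, 00⊕36=36, 00⊕36=36, 00⊕36=36.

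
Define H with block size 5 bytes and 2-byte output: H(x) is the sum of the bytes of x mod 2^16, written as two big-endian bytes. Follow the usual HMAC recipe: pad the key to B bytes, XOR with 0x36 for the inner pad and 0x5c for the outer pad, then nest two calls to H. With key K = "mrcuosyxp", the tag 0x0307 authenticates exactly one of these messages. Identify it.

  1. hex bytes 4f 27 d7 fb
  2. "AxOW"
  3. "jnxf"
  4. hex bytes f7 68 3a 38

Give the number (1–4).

Key "mrcuosyxp" = 6d 72 63 75 6f 73 79 78 70 is 9 bytes > B = 5, so hash it first: H(key) = 03 fa, then zero-pad to 5 bytes: K' = 03 fa 00 00 00.
K' ⊕ ipad = 35 cc 36 36 36; K' ⊕ opad = 5f a6 5c 5c 5c.
m1: inner = H(35 cc 36 36 36 4f 27 d7 fb) = 03 eb; tag = H(5f a6 5c 5c 5c 03 eb) = 0307 ← matches
m2: inner = H(35 cc 36 36 36 41 78 4f 57) = 03 02; tag = H(5f a6 5c 5c 5c 03 02) = 021e
m3: inner = H(35 cc 36 36 36 6a 6e 78 66) = 03 59; tag = H(5f a6 5c 5c 5c 03 59) = 0275
m4: inner = H(35 cc 36 36 36 f7 68 3a 38) = 03 74; tag = H(5f a6 5c 5c 5c 03 74) = 0290

1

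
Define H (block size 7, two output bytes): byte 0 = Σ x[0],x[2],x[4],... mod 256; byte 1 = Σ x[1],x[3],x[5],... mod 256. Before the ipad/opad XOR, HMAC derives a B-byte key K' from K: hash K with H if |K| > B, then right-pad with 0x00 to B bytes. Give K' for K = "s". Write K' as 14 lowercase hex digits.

73000000000000

Key "s" = 73 is 1 byte ≤ B = 7; zero-pad to 7 bytes: K' = 73 00 00 00 00 00 00.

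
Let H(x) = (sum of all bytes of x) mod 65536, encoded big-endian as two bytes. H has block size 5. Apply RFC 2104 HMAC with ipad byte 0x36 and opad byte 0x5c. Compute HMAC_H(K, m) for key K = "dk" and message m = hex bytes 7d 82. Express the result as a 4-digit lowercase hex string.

Key "dk" = 64 6b is 2 bytes ≤ B = 5; zero-pad to 5 bytes: K' = 64 6b 00 00 00.
K' ⊕ ipad = 52 5d 36 36 36.  K' ⊕ opad = 38 37 5c 5c 5c.
Inner input = (K'⊕ipad) ∥ m = 52 5d 36 36 36 ∥ 7d 82.
Inner hash: sum = 82+93+54+54+54+125+130 = 592 → 02 50.
Outer input = (K'⊕opad) ∥ inner = 38 37 5c 5c 5c ∥ 02 50.
Outer hash (tag): sum = 56+55+92+92+92+2+80 = 469 → 01 d5.

01d5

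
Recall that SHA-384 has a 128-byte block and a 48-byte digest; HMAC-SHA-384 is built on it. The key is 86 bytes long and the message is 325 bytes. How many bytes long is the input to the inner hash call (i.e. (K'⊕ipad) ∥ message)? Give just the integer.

453

Key is 86 ≤ 128 bytes, zero-padded: |K'| = 128.
Inner input = (K'⊕ipad) ∥ m → 128 + 325 = 453 bytes.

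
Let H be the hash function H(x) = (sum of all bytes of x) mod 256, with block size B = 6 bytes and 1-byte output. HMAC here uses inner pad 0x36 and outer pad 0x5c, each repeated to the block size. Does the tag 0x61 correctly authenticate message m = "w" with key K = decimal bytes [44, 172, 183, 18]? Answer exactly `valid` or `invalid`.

Key decimal bytes [44, 172, 183, 18] = 2c ac b7 12 is 4 bytes ≤ B = 6; zero-pad to 6 bytes: K' = 2c ac b7 12 00 00.
K' ⊕ ipad = 1a 9a 81 24 36 36; K' ⊕ opad = 70 f0 eb 4e 5c 5c.
Inner hash: sum = 26+154+129+36+54+54+119 = 572; mod 256 = 60 → 3c.
Outer hash (recomputed tag): sum = 112+240+235+78+92+92+60 = 909; mod 256 = 141 → 8d.
Recomputed tag = 8d; claimed = 61 → mismatch.

invalid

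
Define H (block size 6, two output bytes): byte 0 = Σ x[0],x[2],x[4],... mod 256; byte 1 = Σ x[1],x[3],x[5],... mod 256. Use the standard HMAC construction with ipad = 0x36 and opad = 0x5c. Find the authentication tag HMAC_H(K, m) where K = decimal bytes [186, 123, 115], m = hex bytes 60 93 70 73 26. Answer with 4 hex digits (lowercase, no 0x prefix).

Key decimal bytes [186, 123, 115] = ba 7b 73 is 3 bytes ≤ B = 6; zero-pad to 6 bytes: K' = ba 7b 73 00 00 00.
K' ⊕ ipad = 8c 4d 45 36 36 36.  K' ⊕ opad = e6 27 2f 5c 5c 5c.
Inner input = (K'⊕ipad) ∥ m = 8c 4d 45 36 36 36 ∥ 60 93 70 73 26.
Inner hash: even-index sum = 509 mod 256 = 253; odd-index sum = 447 mod 256 = 191 → fd bf.
Outer input = (K'⊕opad) ∥ inner = e6 27 2f 5c 5c 5c ∥ fd bf.
Outer hash (tag): even-index sum = 622 mod 256 = 110; odd-index sum = 414 mod 256 = 158 → 6e 9e.

6e9e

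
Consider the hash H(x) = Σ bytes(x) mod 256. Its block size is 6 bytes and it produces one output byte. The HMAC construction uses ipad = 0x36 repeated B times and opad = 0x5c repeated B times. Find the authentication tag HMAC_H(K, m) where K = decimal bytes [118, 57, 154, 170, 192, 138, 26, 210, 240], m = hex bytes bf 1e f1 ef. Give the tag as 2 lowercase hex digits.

0b

Key decimal bytes [118, 57, 154, 170, 192, 138, 26, 210, 240] = 76 39 9a aa c0 8a 1a d2 f0 is 9 bytes > B = 6, so hash it first: H(key) = 19, then zero-pad to 6 bytes: K' = 19 00 00 00 00 00.
K' ⊕ ipad = 2f 36 36 36 36 36.  K' ⊕ opad = 45 5c 5c 5c 5c 5c.
Inner input = (K'⊕ipad) ∥ m = 2f 36 36 36 36 36 ∥ bf 1e f1 ef.
Inner hash: sum = 47+54+54+54+54+54+191+30+241+239 = 1018; mod 256 = 250 → fa.
Outer input = (K'⊕opad) ∥ inner = 45 5c 5c 5c 5c 5c ∥ fa.
Outer hash (tag): sum = 69+92+92+92+92+92+250 = 779; mod 256 = 11 → 0b.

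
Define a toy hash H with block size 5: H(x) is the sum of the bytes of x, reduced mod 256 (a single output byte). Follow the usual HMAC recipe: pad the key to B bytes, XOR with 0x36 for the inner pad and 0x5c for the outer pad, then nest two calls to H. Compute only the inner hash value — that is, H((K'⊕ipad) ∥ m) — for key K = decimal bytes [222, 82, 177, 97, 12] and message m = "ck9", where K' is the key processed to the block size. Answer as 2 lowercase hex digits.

6b

Key decimal bytes [222, 82, 177, 97, 12] = de 52 b1 61 0c is exactly B = 5 bytes: K' = de 52 b1 61 0c.
K' ⊕ ipad = e8 64 87 57 3a.
Inner input = e8 64 87 57 3a ∥ 63 6b 39.
Inner hash: sum = 232+100+135+87+58+99+107+57 = 875; mod 256 = 107 → 6b.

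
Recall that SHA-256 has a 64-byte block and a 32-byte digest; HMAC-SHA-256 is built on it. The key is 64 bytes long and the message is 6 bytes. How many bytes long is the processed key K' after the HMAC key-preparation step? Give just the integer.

64

Key is 64 ≤ 64 bytes, zero-padded: |K'| = 64.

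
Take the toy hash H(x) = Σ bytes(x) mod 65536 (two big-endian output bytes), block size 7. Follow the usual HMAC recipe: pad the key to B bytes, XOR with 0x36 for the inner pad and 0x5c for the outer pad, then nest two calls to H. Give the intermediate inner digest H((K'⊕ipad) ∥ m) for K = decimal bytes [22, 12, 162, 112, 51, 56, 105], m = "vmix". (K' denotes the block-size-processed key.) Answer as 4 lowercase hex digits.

036a

Key decimal bytes [22, 12, 162, 112, 51, 56, 105] = 16 0c a2 70 33 38 69 is exactly B = 7 bytes: K' = 16 0c a2 70 33 38 69.
K' ⊕ ipad = 20 3a 94 46 05 0e 5f.
Inner input = 20 3a 94 46 05 0e 5f ∥ 76 6d 69 78.
Inner hash: sum = 32+58+148+70+5+14+95+118+109+105+120 = 874 → 03 6a.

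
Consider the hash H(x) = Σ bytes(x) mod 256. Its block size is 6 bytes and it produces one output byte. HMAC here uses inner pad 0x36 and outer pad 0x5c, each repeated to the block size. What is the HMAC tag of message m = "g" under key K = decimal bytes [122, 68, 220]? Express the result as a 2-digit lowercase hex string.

Key decimal bytes [122, 68, 220] = 7a 44 dc is 3 bytes ≤ B = 6; zero-pad to 6 bytes: K' = 7a 44 dc 00 00 00.
K' ⊕ ipad = 4c 72 ea 36 36 36.  K' ⊕ opad = 26 18 80 5c 5c 5c.
Inner input = (K'⊕ipad) ∥ m = 4c 72 ea 36 36 36 ∥ 67.
Inner hash: sum = 76+114+234+54+54+54+103 = 689; mod 256 = 177 → b1.
Outer input = (K'⊕opad) ∥ inner = 26 18 80 5c 5c 5c ∥ b1.
Outer hash (tag): sum = 38+24+128+92+92+92+177 = 643; mod 256 = 131 → 83.

83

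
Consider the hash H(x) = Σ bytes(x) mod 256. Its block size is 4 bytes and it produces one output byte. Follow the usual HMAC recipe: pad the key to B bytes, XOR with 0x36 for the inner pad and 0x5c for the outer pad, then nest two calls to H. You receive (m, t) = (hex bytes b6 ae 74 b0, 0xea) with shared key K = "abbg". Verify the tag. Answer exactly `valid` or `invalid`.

Key "abbg" = 61 62 62 67 is exactly B = 4 bytes: K' = 61 62 62 67.
K' ⊕ ipad = 57 54 54 51; K' ⊕ opad = 3d 3e 3e 3b.
Inner hash: sum = 87+84+84+81+182+174+116+176 = 984; mod 256 = 216 → d8.
Outer hash (recomputed tag): sum = 61+62+62+59+216 = 460; mod 256 = 204 → cc.
Recomputed tag = cc; claimed = ea → mismatch.

invalid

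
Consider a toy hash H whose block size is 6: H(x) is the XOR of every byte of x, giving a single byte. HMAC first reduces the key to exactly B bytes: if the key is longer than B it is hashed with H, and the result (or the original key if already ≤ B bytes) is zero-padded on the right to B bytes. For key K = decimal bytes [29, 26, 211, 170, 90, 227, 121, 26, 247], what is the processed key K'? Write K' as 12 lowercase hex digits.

|K| = 9 > B = 6, so first hash the key.
H(K): XOR 1d⊕1a⊕d3⊕aa⊕5a⊕e3⊕79⊕1a⊕f7 = 53.
Zero-pad H(K) = 53 to 6 bytes: K' = 53 00 00 00 00 00.

530000000000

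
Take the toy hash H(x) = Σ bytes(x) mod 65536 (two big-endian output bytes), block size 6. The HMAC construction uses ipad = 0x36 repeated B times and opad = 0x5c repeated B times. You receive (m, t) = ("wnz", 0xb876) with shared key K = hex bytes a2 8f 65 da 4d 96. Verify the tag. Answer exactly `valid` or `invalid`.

invalid

Key hex bytes a2 8f 65 da 4d 96 is exactly B = 6 bytes: K' = a2 8f 65 da 4d 96.
K' ⊕ ipad = 94 b9 53 ec 7b a0; K' ⊕ opad = fe d3 39 86 11 ca.
Inner hash: sum = 148+185+83+236+123+160+119+110+122 = 1286 → 05 06.
Outer hash (recomputed tag): sum = 254+211+57+134+17+202+5+6 = 886 → 03 76.
Recomputed tag = 0376; claimed = b876 → mismatch.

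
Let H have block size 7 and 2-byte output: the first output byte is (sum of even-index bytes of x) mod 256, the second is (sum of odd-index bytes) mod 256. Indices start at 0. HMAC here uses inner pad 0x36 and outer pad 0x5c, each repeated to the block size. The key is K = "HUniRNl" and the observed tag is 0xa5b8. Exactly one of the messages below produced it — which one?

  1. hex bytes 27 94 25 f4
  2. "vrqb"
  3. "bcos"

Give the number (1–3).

2

Key "HUniRNl" = 48 55 6e 69 52 4e 6c is exactly B = 7 bytes: K' = 48 55 6e 69 52 4e 6c.
K' ⊕ ipad = 7e 63 58 5f 64 78 5a; K' ⊕ opad = 14 09 32 35 0e 12 30.
m1: inner = H(7e 63 58 5f 64 78 5a 27 94 25 f4) = 1c 86; tag = H(14 09 32 35 0e 12 30 1c 86) = 0a6c
m2: inner = H(7e 63 58 5f 64 78 5a 76 72 71 62) = 68 21; tag = H(14 09 32 35 0e 12 30 68 21) = a5b8 ← matches
m3: inner = H(7e 63 58 5f 64 78 5a 62 63 6f 73) = 6a 0b; tag = H(14 09 32 35 0e 12 30 6a 0b) = 8fba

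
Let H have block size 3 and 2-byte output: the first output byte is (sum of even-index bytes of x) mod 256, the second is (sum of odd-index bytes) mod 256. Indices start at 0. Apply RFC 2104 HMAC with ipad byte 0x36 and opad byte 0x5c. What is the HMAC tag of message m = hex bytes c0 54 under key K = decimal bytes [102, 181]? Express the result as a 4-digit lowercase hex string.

Key decimal bytes [102, 181] = 66 b5 is 2 bytes ≤ B = 3; zero-pad to 3 bytes: K' = 66 b5 00.
K' ⊕ ipad = 50 83 36.  K' ⊕ opad = 3a e9 5c.
Inner input = (K'⊕ipad) ∥ m = 50 83 36 ∥ c0 54.
Inner hash: even-index sum = 218 mod 256 = 218; odd-index sum = 323 mod 256 = 67 → da 43.
Outer input = (K'⊕opad) ∥ inner = 3a e9 5c ∥ da 43.
Outer hash (tag): even-index sum = 217 mod 256 = 217; odd-index sum = 451 mod 256 = 195 → d9 c3.

d9c3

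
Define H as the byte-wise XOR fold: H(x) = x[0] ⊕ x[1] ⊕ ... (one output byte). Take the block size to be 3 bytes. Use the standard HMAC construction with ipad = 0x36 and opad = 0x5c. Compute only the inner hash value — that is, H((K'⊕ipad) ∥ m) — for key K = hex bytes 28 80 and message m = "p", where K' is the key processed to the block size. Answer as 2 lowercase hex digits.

ee

Key hex bytes 28 80 is 2 bytes ≤ B = 3; zero-pad to 3 bytes: K' = 28 80 00.
K' ⊕ ipad = 1e b6 36.
Inner input = 1e b6 36 ∥ 70.
Inner hash: XOR 1e⊕b6⊕36⊕70 = ee.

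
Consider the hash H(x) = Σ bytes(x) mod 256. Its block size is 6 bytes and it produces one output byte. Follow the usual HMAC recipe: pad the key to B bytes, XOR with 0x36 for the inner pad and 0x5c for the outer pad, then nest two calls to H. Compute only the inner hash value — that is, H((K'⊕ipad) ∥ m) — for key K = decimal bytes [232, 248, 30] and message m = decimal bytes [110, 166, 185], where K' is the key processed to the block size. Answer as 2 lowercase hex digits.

43

Key decimal bytes [232, 248, 30] = e8 f8 1e is 3 bytes ≤ B = 6; zero-pad to 6 bytes: K' = e8 f8 1e 00 00 00.
K' ⊕ ipad = de ce 28 36 36 36.
Inner input = de ce 28 36 36 36 ∥ 6e a6 b9.
Inner hash: sum = 222+206+40+54+54+54+110+166+185 = 1091; mod 256 = 67 → 43.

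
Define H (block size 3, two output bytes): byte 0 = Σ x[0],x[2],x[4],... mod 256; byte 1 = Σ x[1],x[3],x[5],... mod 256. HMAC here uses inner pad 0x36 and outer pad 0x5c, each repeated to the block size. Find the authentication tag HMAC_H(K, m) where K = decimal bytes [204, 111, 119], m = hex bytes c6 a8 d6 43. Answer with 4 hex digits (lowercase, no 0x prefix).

b059

Key decimal bytes [204, 111, 119] = cc 6f 77 is exactly B = 3 bytes: K' = cc 6f 77.
K' ⊕ ipad = fa 59 41.  K' ⊕ opad = 90 33 2b.
Inner input = (K'⊕ipad) ∥ m = fa 59 41 ∥ c6 a8 d6 43.
Inner hash: even-index sum = 550 mod 256 = 38; odd-index sum = 501 mod 256 = 245 → 26 f5.
Outer input = (K'⊕opad) ∥ inner = 90 33 2b ∥ 26 f5.
Outer hash (tag): even-index sum = 432 mod 256 = 176; odd-index sum = 89 mod 256 = 89 → b0 59.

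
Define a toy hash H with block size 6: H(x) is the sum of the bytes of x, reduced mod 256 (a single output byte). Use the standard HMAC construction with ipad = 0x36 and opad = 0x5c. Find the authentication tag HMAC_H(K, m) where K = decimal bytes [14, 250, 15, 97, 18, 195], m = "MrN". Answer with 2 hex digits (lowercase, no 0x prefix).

Key decimal bytes [14, 250, 15, 97, 18, 195] = 0e fa 0f 61 12 c3 is exactly B = 6 bytes: K' = 0e fa 0f 61 12 c3.
K' ⊕ ipad = 38 cc 39 57 24 f5.  K' ⊕ opad = 52 a6 53 3d 4e 9f.
Inner input = (K'⊕ipad) ∥ m = 38 cc 39 57 24 f5 ∥ 4d 72 4e.
Inner hash: sum = 56+204+57+87+36+245+77+114+78 = 954; mod 256 = 186 → ba.
Outer input = (K'⊕opad) ∥ inner = 52 a6 53 3d 4e 9f ∥ ba.
Outer hash (tag): sum = 82+166+83+61+78+159+186 = 815; mod 256 = 47 → 2f.

2f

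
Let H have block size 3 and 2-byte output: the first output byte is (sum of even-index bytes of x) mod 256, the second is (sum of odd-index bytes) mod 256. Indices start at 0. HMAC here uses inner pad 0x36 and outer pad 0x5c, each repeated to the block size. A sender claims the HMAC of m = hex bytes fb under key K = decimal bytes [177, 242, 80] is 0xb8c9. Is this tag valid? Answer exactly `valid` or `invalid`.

Key decimal bytes [177, 242, 80] = b1 f2 50 is exactly B = 3 bytes: K' = b1 f2 50.
K' ⊕ ipad = 87 c4 66; K' ⊕ opad = ed ae 0c.
Inner hash: even-index sum = 237 mod 256 = 237; odd-index sum = 447 mod 256 = 191 → ed bf.
Outer hash (recomputed tag): even-index sum = 440 mod 256 = 184; odd-index sum = 411 mod 256 = 155 → b8 9b.
Recomputed tag = b89b; claimed = b8c9 → mismatch.

invalid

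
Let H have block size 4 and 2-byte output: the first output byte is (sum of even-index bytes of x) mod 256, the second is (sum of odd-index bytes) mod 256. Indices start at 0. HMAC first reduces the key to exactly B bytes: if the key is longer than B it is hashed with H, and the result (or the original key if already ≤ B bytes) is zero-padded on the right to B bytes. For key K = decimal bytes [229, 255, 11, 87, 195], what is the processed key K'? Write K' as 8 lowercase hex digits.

b3560000

|K| = 5 > B = 4, so first hash the key.
H(K): even-index sum = 435 mod 256 = 179; odd-index sum = 342 mod 256 = 86 → b3 56.
Zero-pad H(K) = b3 56 to 4 bytes: K' = b3 56 00 00.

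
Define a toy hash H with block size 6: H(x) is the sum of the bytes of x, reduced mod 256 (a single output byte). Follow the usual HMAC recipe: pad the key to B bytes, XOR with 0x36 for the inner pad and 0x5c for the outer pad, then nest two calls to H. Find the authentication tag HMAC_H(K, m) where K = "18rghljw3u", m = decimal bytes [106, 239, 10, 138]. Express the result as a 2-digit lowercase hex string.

Key "18rghljw3u" = 31 38 72 67 68 6c 6a 77 33 75 is 10 bytes > B = 6, so hash it first: H(key) = 9f, then zero-pad to 6 bytes: K' = 9f 00 00 00 00 00.
K' ⊕ ipad = a9 36 36 36 36 36.  K' ⊕ opad = c3 5c 5c 5c 5c 5c.
Inner input = (K'⊕ipad) ∥ m = a9 36 36 36 36 36 ∥ 6a ef 0a 8a.
Inner hash: sum = 169+54+54+54+54+54+106+239+10+138 = 932; mod 256 = 164 → a4.
Outer input = (K'⊕opad) ∥ inner = c3 5c 5c 5c 5c 5c ∥ a4.
Outer hash (tag): sum = 195+92+92+92+92+92+164 = 819; mod 256 = 51 → 33.

33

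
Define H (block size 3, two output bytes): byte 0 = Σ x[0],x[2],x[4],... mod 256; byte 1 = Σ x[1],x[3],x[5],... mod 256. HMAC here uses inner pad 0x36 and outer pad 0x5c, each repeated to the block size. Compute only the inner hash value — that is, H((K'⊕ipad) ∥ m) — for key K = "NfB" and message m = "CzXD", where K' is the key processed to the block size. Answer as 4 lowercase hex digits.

Key "NfB" = 4e 66 42 is exactly B = 3 bytes: K' = 4e 66 42.
K' ⊕ ipad = 78 50 74.
Inner input = 78 50 74 ∥ 43 7a 58 44.
Inner hash: even-index sum = 426 mod 256 = 170; odd-index sum = 235 mod 256 = 235 → aa eb.

aaeb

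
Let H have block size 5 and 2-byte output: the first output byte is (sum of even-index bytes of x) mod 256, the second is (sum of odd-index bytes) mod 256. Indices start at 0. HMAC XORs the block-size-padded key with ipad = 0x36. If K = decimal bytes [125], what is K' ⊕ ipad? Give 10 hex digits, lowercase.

4b36363636

Key decimal bytes [125] = 7d is 1 byte ≤ B = 5; zero-pad to 5 bytes: K' = 7d 00 00 00 00.
XOR each byte with 0x36: 7d⊕36=4b, 00⊕36=36, 00⊕36=36, 00⊕36=36, 00⊕36=36.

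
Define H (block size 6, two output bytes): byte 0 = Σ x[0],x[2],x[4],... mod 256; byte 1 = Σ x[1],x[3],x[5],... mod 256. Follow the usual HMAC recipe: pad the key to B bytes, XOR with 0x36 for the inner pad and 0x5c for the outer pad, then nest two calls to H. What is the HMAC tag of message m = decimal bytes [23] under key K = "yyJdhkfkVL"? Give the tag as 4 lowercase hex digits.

c790

Key "yyJdhkfkVL" = 79 79 4a 64 68 6b 66 6b 56 4c is 10 bytes > B = 6, so hash it first: H(key) = e7 ff, then zero-pad to 6 bytes: K' = e7 ff 00 00 00 00.
K' ⊕ ipad = d1 c9 36 36 36 36.  K' ⊕ opad = bb a3 5c 5c 5c 5c.
Inner input = (K'⊕ipad) ∥ m = d1 c9 36 36 36 36 ∥ 17.
Inner hash: even-index sum = 340 mod 256 = 84; odd-index sum = 309 mod 256 = 53 → 54 35.
Outer input = (K'⊕opad) ∥ inner = bb a3 5c 5c 5c 5c ∥ 54 35.
Outer hash (tag): even-index sum = 455 mod 256 = 199; odd-index sum = 400 mod 256 = 144 → c7 90.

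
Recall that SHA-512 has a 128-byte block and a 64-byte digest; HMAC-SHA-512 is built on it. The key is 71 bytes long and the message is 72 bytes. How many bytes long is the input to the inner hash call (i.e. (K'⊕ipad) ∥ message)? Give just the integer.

200

Key is 71 ≤ 128 bytes, zero-padded: |K'| = 128.
Inner input = (K'⊕ipad) ∥ m → 128 + 72 = 200 bytes.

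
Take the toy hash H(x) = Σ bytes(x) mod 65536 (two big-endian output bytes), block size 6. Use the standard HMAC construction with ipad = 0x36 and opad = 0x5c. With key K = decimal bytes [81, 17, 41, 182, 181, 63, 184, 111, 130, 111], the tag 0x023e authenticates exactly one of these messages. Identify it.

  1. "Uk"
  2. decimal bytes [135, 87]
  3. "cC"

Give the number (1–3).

2

Key decimal bytes [81, 17, 41, 182, 181, 63, 184, 111, 130, 111] = 51 11 29 b6 b5 3f b8 6f 82 6f is 10 bytes > B = 6, so hash it first: H(key) = 04 4d, then zero-pad to 6 bytes: K' = 04 4d 00 00 00 00.
K' ⊕ ipad = 32 7b 36 36 36 36; K' ⊕ opad = 58 11 5c 5c 5c 5c.
m1: inner = H(32 7b 36 36 36 36 55 6b) = 02 45; tag = H(58 11 5c 5c 5c 5c 02 45) = 0220
m2: inner = H(32 7b 36 36 36 36 87 57) = 02 63; tag = H(58 11 5c 5c 5c 5c 02 63) = 023e ← matches
m3: inner = H(32 7b 36 36 36 36 63 43) = 02 2b; tag = H(58 11 5c 5c 5c 5c 02 2b) = 0206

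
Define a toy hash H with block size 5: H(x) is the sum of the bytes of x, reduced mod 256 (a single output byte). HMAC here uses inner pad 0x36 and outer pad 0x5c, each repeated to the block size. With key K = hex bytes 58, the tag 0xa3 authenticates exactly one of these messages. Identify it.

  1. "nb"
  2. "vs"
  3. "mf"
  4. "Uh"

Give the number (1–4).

2

Key hex bytes 58 is 1 byte ≤ B = 5; zero-pad to 5 bytes: K' = 58 00 00 00 00.
K' ⊕ ipad = 6e 36 36 36 36; K' ⊕ opad = 04 5c 5c 5c 5c.
m1: inner = H(6e 36 36 36 36 6e 62) = 16; tag = H(04 5c 5c 5c 5c 16) = 8a
m2: inner = H(6e 36 36 36 36 76 73) = 2f; tag = H(04 5c 5c 5c 5c 2f) = a3 ← matches
m3: inner = H(6e 36 36 36 36 6d 66) = 19; tag = H(04 5c 5c 5c 5c 19) = 8d
m4: inner = H(6e 36 36 36 36 55 68) = 03; tag = H(04 5c 5c 5c 5c 03) = 77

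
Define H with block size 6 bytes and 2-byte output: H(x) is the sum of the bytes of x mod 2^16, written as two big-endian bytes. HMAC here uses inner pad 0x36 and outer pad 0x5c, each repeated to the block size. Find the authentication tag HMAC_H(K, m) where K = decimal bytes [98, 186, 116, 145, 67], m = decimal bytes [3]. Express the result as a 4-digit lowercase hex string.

030d

Key decimal bytes [98, 186, 116, 145, 67] = 62 ba 74 91 43 is 5 bytes ≤ B = 6; zero-pad to 6 bytes: K' = 62 ba 74 91 43 00.
K' ⊕ ipad = 54 8c 42 a7 75 36.  K' ⊕ opad = 3e e6 28 cd 1f 5c.
Inner input = (K'⊕ipad) ∥ m = 54 8c 42 a7 75 36 ∥ 03.
Inner hash: sum = 84+140+66+167+117+54+3 = 631 → 02 77.
Outer input = (K'⊕opad) ∥ inner = 3e e6 28 cd 1f 5c ∥ 02 77.
Outer hash (tag): sum = 62+230+40+205+31+92+2+119 = 781 → 03 0d.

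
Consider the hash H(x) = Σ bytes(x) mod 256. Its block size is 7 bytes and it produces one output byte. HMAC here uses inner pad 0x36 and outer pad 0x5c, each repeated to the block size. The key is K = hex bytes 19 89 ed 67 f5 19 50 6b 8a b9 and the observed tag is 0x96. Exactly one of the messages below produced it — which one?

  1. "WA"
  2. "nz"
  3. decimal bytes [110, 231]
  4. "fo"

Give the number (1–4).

Key hex bytes 19 89 ed 67 f5 19 50 6b 8a b9 is 10 bytes > B = 7, so hash it first: H(key) = 02, then zero-pad to 7 bytes: K' = 02 00 00 00 00 00 00.
K' ⊕ ipad = 34 36 36 36 36 36 36; K' ⊕ opad = 5e 5c 5c 5c 5c 5c 5c.
m1: inner = H(34 36 36 36 36 36 36 57 41) = 10; tag = H(5e 5c 5c 5c 5c 5c 5c 10) = 96 ← matches
m2: inner = H(34 36 36 36 36 36 36 6e 7a) = 60; tag = H(5e 5c 5c 5c 5c 5c 5c 60) = e6
m3: inner = H(34 36 36 36 36 36 36 6e e7) = cd; tag = H(5e 5c 5c 5c 5c 5c 5c cd) = 53
m4: inner = H(34 36 36 36 36 36 36 66 6f) = 4d; tag = H(5e 5c 5c 5c 5c 5c 5c 4d) = d3

1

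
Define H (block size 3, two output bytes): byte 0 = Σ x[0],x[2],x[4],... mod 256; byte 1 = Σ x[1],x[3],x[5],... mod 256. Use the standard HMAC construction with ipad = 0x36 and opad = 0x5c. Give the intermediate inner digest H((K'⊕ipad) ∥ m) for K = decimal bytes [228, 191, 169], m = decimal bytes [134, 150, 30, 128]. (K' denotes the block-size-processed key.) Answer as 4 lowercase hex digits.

Key decimal bytes [228, 191, 169] = e4 bf a9 is exactly B = 3 bytes: K' = e4 bf a9.
K' ⊕ ipad = d2 89 9f.
Inner input = d2 89 9f ∥ 86 96 1e 80.
Inner hash: even-index sum = 647 mod 256 = 135; odd-index sum = 301 mod 256 = 45 → 87 2d.

872d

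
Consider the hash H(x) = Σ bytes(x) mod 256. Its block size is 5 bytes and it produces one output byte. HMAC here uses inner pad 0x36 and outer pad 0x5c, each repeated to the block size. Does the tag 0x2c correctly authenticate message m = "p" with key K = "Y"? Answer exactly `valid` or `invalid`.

Key "Y" = 59 is 1 byte ≤ B = 5; zero-pad to 5 bytes: K' = 59 00 00 00 00.
K' ⊕ ipad = 6f 36 36 36 36; K' ⊕ opad = 05 5c 5c 5c 5c.
Inner hash: sum = 111+54+54+54+54+112 = 439; mod 256 = 183 → b7.
Outer hash (recomputed tag): sum = 5+92+92+92+92+183 = 556; mod 256 = 44 → 2c.
Recomputed tag = 2c; claimed = 2c → match.

valid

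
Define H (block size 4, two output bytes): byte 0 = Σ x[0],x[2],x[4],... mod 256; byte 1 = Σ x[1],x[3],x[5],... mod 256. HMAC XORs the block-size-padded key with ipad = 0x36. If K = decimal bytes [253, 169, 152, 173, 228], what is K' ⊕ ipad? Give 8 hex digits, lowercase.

4f603636

Key decimal bytes [253, 169, 152, 173, 228] = fd a9 98 ad e4 is 5 bytes > B = 4, so hash it first: H(key) = 79 56, then zero-pad to 4 bytes: K' = 79 56 00 00.
XOR each byte with 0x36: 79⊕36=4f, 56⊕36=60, 00⊕36=36, 00⊕36=36.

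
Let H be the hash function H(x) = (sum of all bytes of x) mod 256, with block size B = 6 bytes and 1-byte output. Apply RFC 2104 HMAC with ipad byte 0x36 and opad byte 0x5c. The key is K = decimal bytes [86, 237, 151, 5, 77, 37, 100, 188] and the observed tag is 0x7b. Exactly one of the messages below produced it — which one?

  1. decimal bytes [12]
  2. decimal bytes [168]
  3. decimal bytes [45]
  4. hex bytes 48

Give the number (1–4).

Key decimal bytes [86, 237, 151, 5, 77, 37, 100, 188] = 56 ed 97 05 4d 25 64 bc is 8 bytes > B = 6, so hash it first: H(key) = 71, then zero-pad to 6 bytes: K' = 71 00 00 00 00 00.
K' ⊕ ipad = 47 36 36 36 36 36; K' ⊕ opad = 2d 5c 5c 5c 5c 5c.
m1: inner = H(47 36 36 36 36 36 0c) = 61; tag = H(2d 5c 5c 5c 5c 5c 61) = 5a
m2: inner = H(47 36 36 36 36 36 a8) = fd; tag = H(2d 5c 5c 5c 5c 5c fd) = f6
m3: inner = H(47 36 36 36 36 36 2d) = 82; tag = H(2d 5c 5c 5c 5c 5c 82) = 7b ← matches
m4: inner = H(47 36 36 36 36 36 48) = 9d; tag = H(2d 5c 5c 5c 5c 5c 9d) = 96

3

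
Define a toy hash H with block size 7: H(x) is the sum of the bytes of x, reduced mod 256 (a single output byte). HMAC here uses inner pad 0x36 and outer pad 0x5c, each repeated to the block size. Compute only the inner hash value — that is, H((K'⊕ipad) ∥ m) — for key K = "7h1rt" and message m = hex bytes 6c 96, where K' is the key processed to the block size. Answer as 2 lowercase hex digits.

Key "7h1rt" = 37 68 31 72 74 is 5 bytes ≤ B = 7; zero-pad to 7 bytes: K' = 37 68 31 72 74 00 00.
K' ⊕ ipad = 01 5e 07 44 42 36 36.
Inner input = 01 5e 07 44 42 36 36 ∥ 6c 96.
Inner hash: sum = 1+94+7+68+66+54+54+108+150 = 602; mod 256 = 90 → 5a.

5a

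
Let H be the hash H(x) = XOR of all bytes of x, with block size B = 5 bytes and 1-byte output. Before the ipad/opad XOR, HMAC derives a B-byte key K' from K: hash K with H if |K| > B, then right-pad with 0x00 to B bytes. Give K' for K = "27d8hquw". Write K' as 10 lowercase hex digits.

|K| = 8 > B = 5, so first hash the key.
H(K): XOR 32⊕37⊕64⊕38⊕68⊕71⊕75⊕77 = 42.
Zero-pad H(K) = 42 to 5 bytes: K' = 42 00 00 00 00.

4200000000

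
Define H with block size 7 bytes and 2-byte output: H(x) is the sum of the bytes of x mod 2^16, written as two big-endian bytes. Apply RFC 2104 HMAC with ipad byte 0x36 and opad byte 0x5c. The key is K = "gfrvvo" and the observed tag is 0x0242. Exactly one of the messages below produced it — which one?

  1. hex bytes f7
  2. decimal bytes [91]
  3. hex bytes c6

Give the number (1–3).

Key "gfrvvo" = 67 66 72 76 76 6f is 6 bytes ≤ B = 7; zero-pad to 7 bytes: K' = 67 66 72 76 76 6f 00.
K' ⊕ ipad = 51 50 44 40 40 59 36; K' ⊕ opad = 3b 3a 2e 2a 2a 33 5c.
m1: inner = H(51 50 44 40 40 59 36 f7) = 02 eb; tag = H(3b 3a 2e 2a 2a 33 5c 02 eb) = 0273
m2: inner = H(51 50 44 40 40 59 36 5b) = 02 4f; tag = H(3b 3a 2e 2a 2a 33 5c 02 4f) = 01d7
m3: inner = H(51 50 44 40 40 59 36 c6) = 02 ba; tag = H(3b 3a 2e 2a 2a 33 5c 02 ba) = 0242 ← matches

3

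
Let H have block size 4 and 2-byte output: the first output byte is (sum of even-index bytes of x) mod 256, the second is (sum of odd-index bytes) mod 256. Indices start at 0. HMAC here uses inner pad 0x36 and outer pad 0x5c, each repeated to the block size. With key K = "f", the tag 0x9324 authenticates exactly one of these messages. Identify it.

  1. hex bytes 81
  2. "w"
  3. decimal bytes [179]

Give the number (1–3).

Key "f" = 66 is 1 byte ≤ B = 4; zero-pad to 4 bytes: K' = 66 00 00 00.
K' ⊕ ipad = 50 36 36 36; K' ⊕ opad = 3a 5c 5c 5c.
m1: inner = H(50 36 36 36 81) = 07 6c; tag = H(3a 5c 5c 5c 07 6c) = 9d24
m2: inner = H(50 36 36 36 77) = fd 6c; tag = H(3a 5c 5c 5c fd 6c) = 9324 ← matches
m3: inner = H(50 36 36 36 b3) = 39 6c; tag = H(3a 5c 5c 5c 39 6c) = cf24

2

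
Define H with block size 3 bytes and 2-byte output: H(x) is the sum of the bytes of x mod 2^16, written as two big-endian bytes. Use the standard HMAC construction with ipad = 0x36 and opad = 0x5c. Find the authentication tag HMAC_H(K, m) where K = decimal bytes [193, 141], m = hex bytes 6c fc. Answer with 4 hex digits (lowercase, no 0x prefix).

Key decimal bytes [193, 141] = c1 8d is 2 bytes ≤ B = 3; zero-pad to 3 bytes: K' = c1 8d 00.
K' ⊕ ipad = f7 bb 36.  K' ⊕ opad = 9d d1 5c.
Inner input = (K'⊕ipad) ∥ m = f7 bb 36 ∥ 6c fc.
Inner hash: sum = 247+187+54+108+252 = 848 → 03 50.
Outer input = (K'⊕opad) ∥ inner = 9d d1 5c ∥ 03 50.
Outer hash (tag): sum = 157+209+92+3+80 = 541 → 02 1d.

021d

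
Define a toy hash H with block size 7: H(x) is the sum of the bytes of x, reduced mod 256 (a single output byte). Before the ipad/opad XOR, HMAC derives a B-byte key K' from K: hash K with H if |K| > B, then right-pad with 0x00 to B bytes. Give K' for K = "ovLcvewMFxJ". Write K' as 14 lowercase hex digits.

3b000000000000

|K| = 11 > B = 7, so first hash the key.
H(K): sum = 111+118+76+99+118+101+119+77+70+120+74 = 1083; mod 256 = 59 → 3b.
Zero-pad H(K) = 3b to 7 bytes: K' = 3b 00 00 00 00 00 00.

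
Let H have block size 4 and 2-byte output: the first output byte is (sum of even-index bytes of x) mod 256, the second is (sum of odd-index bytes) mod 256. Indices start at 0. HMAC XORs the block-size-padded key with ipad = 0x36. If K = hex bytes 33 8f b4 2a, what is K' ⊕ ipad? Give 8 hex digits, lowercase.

05b9821c

Key hex bytes 33 8f b4 2a is exactly B = 4 bytes: K' = 33 8f b4 2a.
XOR each byte with 0x36: 33⊕36=05, 8f⊕36=b9, b4⊕36=82, 2a⊕36=1c.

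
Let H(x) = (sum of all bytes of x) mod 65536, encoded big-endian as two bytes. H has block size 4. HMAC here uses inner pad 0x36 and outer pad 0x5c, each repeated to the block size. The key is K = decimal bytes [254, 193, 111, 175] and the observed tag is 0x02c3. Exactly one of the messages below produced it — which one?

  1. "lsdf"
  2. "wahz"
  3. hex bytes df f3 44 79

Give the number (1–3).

Key decimal bytes [254, 193, 111, 175] = fe c1 6f af is exactly B = 4 bytes: K' = fe c1 6f af.
K' ⊕ ipad = c8 f7 59 99; K' ⊕ opad = a2 9d 33 f3.
m1: inner = H(c8 f7 59 99 6c 73 64 66) = 04 5a; tag = H(a2 9d 33 f3 04 5a) = 02c3 ← matches
m2: inner = H(c8 f7 59 99 77 61 68 7a) = 04 6b; tag = H(a2 9d 33 f3 04 6b) = 02d4
m3: inner = H(c8 f7 59 99 df f3 44 79) = 05 40; tag = H(a2 9d 33 f3 05 40) = 02aa

1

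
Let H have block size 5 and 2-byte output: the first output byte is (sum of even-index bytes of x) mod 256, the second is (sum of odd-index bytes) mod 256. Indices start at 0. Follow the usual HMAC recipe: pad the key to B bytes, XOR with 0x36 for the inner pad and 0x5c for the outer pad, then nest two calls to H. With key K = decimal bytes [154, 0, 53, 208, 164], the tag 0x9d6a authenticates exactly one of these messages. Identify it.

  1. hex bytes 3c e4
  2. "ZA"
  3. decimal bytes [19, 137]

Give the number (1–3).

2

Key decimal bytes [154, 0, 53, 208, 164] = 9a 00 35 d0 a4 is exactly B = 5 bytes: K' = 9a 00 35 d0 a4.
K' ⊕ ipad = ac 36 03 e6 92; K' ⊕ opad = c6 5c 69 8c f8.
m1: inner = H(ac 36 03 e6 92 3c e4) = 25 58; tag = H(c6 5c 69 8c f8 25 58) = 7f0d
m2: inner = H(ac 36 03 e6 92 5a 41) = 82 76; tag = H(c6 5c 69 8c f8 82 76) = 9d6a ← matches
m3: inner = H(ac 36 03 e6 92 13 89) = ca 2f; tag = H(c6 5c 69 8c f8 ca 2f) = 56b2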